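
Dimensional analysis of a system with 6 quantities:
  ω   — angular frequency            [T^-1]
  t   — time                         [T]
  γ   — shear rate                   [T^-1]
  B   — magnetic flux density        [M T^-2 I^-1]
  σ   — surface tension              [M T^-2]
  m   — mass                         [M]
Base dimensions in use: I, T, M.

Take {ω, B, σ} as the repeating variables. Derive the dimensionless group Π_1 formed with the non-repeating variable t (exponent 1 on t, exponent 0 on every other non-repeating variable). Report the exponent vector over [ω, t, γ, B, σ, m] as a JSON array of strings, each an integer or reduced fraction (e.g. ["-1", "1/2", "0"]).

["1", "1", "0", "0", "0", "0"]

Dimensional matrix (I×T×M by ω×t×γ×B×σ×m):
  I: [ 0  0  0 -1  0  0]
  T: [-1  1 -1 -2 -2  0]
  M: [ 0  0  0  1  1  1]
Echelon form has 3 nonzero rows (pivots: ω,B,σ)
Pivot set = {ω,B,σ}, free = {t,γ,m}
RREF:
  r0: [   1   -1    1    0    0   -2]
  r1: [   0    0    0    1    0    0]
  r2: [   0    0    0    0    1    1]
Fix exponent of t at 1, γ at 0, m at 0; solve each RREF row for its pivot's exponent:
  r0: exp(ω) + (-1)·1 = 0 ⇒ exp(ω) = 1
  r1: exp(B) + (0)·1 = 0 ⇒ exp(B) = 0
  r2: exp(σ) + (0)·1 = 0 ⇒ exp(σ) = 0
Π_1 = ω · t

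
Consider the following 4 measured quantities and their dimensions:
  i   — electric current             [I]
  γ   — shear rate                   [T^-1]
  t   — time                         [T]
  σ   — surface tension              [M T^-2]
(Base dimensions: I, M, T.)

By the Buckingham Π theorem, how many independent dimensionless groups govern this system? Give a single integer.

Dimensional matrix (I×M×T by i×γ×t×σ):
  I: [ 1  0  0  0]
  M: [ 0  0  0  1]
  T: [ 0 -1  1 -2]
Row reduction gives pivot columns i,γ,σ; rank = 3
Π count = n − r = 4 − 3 = 1

1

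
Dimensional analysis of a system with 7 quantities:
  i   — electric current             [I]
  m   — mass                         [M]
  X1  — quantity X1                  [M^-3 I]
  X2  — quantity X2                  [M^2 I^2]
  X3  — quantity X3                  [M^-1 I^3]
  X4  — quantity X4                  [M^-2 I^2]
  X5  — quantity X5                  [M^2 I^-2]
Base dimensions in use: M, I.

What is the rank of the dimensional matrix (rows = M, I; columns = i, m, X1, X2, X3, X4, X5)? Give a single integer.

2

Exponent matrix [M,I] × [i,m,X1,X2,X3,X4,X5]:
  M: [ 0  1 -3  2 -1 -2  2]
  I: [ 1  0  1  2  3  2 -2]
Echelon form has 2 nonzero rows (pivots: i,m)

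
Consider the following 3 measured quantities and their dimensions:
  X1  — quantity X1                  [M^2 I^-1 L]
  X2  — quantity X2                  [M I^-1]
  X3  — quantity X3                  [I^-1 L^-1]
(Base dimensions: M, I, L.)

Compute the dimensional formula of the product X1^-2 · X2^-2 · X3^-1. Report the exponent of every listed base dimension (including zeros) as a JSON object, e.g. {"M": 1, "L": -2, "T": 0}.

{"M": -6, "I": 5, "L": -1}

Exponent matrix [M,I,L] × [X1,X2,X3]:
  M: [ 2  1  0]
  I: [-1 -1 -1]
  L: [ 1  0 -1]
  [M]: (-2)·2+(-2)·1+(-1)·0 = -6
  [I]: (-2)·-1+(-2)·-1+(-1)·-1 = 5
  [L]: (-2)·1+(-2)·0+(-1)·-1 = -1
⇒ M^-6 I^5 L^-1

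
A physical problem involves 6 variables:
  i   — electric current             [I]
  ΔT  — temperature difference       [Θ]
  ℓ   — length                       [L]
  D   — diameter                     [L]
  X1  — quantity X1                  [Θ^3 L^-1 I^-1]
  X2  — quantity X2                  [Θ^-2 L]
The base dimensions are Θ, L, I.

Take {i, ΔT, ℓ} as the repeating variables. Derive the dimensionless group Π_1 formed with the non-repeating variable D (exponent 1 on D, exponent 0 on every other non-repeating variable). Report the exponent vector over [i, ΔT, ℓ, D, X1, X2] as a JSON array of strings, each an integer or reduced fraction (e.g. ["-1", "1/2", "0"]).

["0", "0", "-1", "1", "0", "0"]

Write exponents as rows Θ,L,I / cols i,ΔT,ℓ,D,X1,X2:
  Θ: [ 0  1  0  0  3 -2]
  L: [ 0  0  1  1 -1  1]
  I: [ 1  0  0  0 -1  0]
RREF → pivots at {i,ΔT,ℓ} ⇒ r = 3
Pivot set = {i,ΔT,ℓ}, free = {D,X1,X2}
RREF:
  r0: [   1    0    0    0   -1    0]
  r1: [   0    1    0    0    3   -2]
  r2: [   0    0    1    1   -1    1]
Fix exponent of D at 1, X1 at 0, X2 at 0; solve each RREF row for its pivot's exponent:
  r0: exp(i) + (0)·1 = 0 ⇒ exp(i) = 0
  r1: exp(ΔT) + (0)·1 = 0 ⇒ exp(ΔT) = 0
  r2: exp(ℓ) + (1)·1 = 0 ⇒ exp(ℓ) = -1
Π_1 = ℓ^-1 · D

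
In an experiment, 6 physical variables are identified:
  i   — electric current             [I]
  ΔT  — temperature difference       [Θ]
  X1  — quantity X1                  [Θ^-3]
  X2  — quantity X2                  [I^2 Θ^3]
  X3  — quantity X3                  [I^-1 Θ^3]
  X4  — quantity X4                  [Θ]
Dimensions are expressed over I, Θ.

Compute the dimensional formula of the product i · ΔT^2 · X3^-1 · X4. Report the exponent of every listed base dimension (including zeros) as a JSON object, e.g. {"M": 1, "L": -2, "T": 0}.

{"I": 2, "Θ": 0}

Write exponents as rows I,Θ / cols i,ΔT,X1,X2,X3,X4:
  I: [ 1  0  0  2 -1  0]
  Θ: [ 0  1 -3  3  3  1]
  [I]: (1)·1+(2)·0+(-1)·-1+(1)·0 = 2
  [Θ]: (1)·0+(2)·1+(-1)·3+(1)·1 = 0
⇒ I^2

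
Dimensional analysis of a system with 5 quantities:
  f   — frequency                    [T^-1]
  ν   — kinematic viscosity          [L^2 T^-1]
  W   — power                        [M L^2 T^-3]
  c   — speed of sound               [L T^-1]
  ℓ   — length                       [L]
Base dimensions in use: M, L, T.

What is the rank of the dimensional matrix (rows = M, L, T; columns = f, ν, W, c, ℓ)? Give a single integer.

3

Exponent matrix [M,L,T] × [f,ν,W,c,ℓ]:
  M: [ 0  0  1  0  0]
  L: [ 0  2  2  1  1]
  T: [-1 -1 -3 -1  0]
Row reduction gives pivot columns f,ν,W; rank = 3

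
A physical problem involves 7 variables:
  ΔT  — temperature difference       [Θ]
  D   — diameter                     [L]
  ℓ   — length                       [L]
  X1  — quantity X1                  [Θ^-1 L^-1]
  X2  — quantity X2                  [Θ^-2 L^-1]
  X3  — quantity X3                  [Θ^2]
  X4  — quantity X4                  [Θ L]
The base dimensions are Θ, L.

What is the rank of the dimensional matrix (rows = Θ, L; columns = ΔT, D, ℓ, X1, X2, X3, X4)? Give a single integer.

Dimensional matrix (Θ×L by ΔT×D×ℓ×X1×X2×X3×X4):
  Θ: [ 1  0  0 -1 -2  2  1]
  L: [ 0  1  1 -1 -1  0  1]
Row reduction gives pivot columns ΔT,D; rank = 2

2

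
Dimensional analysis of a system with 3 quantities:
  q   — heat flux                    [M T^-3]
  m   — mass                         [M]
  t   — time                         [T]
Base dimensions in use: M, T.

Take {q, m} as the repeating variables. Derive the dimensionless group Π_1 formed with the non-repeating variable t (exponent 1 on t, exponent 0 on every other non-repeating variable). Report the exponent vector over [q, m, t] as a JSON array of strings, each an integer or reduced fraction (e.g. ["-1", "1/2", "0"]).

["1/3", "-1/3", "1"]

Dimensional matrix (M×T by q×m×t):
  M: [ 1  1  0]
  T: [-3  0  1]
Echelon form has 2 nonzero rows (pivots: q,m)
Pivot set = {q,m}, free = {t}
RREF:
  r0: [   1    0 -1/3]
  r1: [   0    1  1/3]
Fix exponent of t at 1; solve each RREF row for its pivot's exponent:
  r0: exp(q) + (-1/3)·1 = 0 ⇒ exp(q) = 1/3
  r1: exp(m) + (1/3)·1 = 0 ⇒ exp(m) = -1/3
Π_1 = q^(1/3) · m^(-1/3) · t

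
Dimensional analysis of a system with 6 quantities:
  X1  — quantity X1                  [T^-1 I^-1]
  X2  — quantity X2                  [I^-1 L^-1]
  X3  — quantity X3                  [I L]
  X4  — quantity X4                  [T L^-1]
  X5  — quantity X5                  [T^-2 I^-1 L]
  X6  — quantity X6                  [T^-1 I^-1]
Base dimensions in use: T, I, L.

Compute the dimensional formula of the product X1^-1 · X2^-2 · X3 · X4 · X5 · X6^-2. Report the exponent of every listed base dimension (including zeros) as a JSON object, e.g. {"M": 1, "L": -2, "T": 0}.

{"T": 2, "I": 5, "L": 3}

Write exponents as rows T,I,L / cols X1,X2,X3,X4,X5,X6:
  T: [-1  0  0  1 -2 -1]
  I: [-1 -1  1  0 -1 -1]
  L: [ 0 -1  1 -1  1  0]
  [T]: (-1)·-1+(-2)·0+(1)·0+(1)·1+(1)·-2+(-2)·-1 = 2
  [I]: (-1)·-1+(-2)·-1+(1)·1+(1)·0+(1)·-1+(-2)·-1 = 5
  [L]: (-1)·0+(-2)·-1+(1)·1+(1)·-1+(1)·1+(-2)·0 = 3
⇒ T^2 I^5 L^3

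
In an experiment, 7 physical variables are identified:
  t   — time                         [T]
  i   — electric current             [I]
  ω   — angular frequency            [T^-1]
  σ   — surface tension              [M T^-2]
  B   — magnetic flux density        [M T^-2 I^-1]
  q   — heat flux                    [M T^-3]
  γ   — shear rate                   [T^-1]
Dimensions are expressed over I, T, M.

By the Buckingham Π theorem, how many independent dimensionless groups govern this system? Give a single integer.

Write exponents as rows I,T,M / cols t,i,ω,σ,B,q,γ:
  I: [ 0  1  0  0 -1  0  0]
  T: [ 1  0 -1 -2 -2 -3 -1]
  M: [ 0  0  0  1  1  1  0]
Row reduction gives pivot columns t,i,σ; rank = 3
Π count = n − r = 7 − 3 = 4

4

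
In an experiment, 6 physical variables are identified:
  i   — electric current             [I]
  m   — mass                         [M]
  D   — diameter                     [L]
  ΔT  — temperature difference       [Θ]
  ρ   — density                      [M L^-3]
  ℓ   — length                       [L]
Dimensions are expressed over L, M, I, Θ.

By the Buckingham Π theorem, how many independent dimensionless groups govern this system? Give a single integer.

Write exponents as rows L,M,I,Θ / cols i,m,D,ΔT,ρ,ℓ:
  L: [ 0  0  1  0 -3  1]
  M: [ 0  1  0  0  1  0]
  I: [ 1  0  0  0  0  0]
  Θ: [ 0  0  0  1  0  0]
Echelon form has 4 nonzero rows (pivots: i,m,D,ΔT)
n=6, r=4 ⇒ 2 dimensionless groups

2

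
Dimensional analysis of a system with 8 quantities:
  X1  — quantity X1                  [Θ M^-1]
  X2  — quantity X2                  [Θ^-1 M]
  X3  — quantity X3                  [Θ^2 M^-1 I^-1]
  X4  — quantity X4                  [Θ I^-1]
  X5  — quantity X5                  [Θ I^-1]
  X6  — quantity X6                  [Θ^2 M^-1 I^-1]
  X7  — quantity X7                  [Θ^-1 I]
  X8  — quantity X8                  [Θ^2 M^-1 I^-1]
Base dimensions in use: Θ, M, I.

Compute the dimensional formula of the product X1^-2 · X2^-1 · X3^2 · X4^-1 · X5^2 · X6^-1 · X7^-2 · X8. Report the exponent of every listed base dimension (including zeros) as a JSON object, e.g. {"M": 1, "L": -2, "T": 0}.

Dimensional matrix (Θ×M×I by X1×X2×X3×X4×X5×X6×X7×X8):
  Θ: [ 1 -1  2  1  1  2 -1  2]
  M: [-1  1 -1  0  0 -1  0 -1]
  I: [ 0  0 -1 -1 -1 -1  1 -1]
  [Θ]: (-2)·1+(-1)·-1+(2)·2+(-1)·1+(2)·1+(-1)·2+(-2)·-1+(1)·2 = 6
  [M]: (-2)·-1+(-1)·1+(2)·-1+(-1)·0+(2)·0+(-1)·-1+(-2)·0+(1)·-1 = -1
  [I]: (-2)·0+(-1)·0+(2)·-1+(-1)·-1+(2)·-1+(-1)·-1+(-2)·1+(1)·-1 = -5
⇒ Θ^6 M^-1 I^-5

{"Θ": 6, "M": -1, "I": -5}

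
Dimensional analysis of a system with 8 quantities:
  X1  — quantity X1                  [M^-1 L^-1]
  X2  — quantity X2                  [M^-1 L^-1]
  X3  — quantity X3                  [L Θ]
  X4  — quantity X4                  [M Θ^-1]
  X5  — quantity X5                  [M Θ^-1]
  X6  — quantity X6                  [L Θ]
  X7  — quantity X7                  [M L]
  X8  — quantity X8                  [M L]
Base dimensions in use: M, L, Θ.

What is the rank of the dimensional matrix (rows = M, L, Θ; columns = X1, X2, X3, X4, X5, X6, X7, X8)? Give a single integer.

2

Exponent matrix [M,L,Θ] × [X1,X2,X3,X4,X5,X6,X7,X8]:
  M: [-1 -1  0  1  1  0  1  1]
  L: [-1 -1  1  0  0  1  1  1]
  Θ: [ 0  0  1 -1 -1  1  0  0]
Echelon form has 2 nonzero rows (pivots: X1,X3)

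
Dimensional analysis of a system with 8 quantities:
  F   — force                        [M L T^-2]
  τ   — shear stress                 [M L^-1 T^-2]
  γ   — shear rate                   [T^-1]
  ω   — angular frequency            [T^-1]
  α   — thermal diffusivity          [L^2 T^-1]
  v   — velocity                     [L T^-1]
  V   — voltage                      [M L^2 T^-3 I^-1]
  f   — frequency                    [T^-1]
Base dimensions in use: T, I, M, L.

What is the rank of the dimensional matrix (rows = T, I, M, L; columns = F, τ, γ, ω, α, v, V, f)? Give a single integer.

Exponent matrix [T,I,M,L] × [F,τ,γ,ω,α,v,V,f]:
  T: [-2 -2 -1 -1 -1 -1 -3 -1]
  I: [ 0  0  0  0  0  0 -1  0]
  M: [ 1  1  0  0  0  0  1  0]
  L: [ 1 -1  0  0  2  1  2  0]
Row reduction gives pivot columns F,τ,γ,V; rank = 4

4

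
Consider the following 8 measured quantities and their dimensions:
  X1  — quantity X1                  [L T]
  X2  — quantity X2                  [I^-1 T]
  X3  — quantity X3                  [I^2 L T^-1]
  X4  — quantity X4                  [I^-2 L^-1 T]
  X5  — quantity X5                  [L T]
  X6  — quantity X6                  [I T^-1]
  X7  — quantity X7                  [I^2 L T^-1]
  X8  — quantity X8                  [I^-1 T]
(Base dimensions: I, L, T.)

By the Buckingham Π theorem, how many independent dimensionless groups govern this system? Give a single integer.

Dimensional matrix (I×L×T by X1×X2×X3×X4×X5×X6×X7×X8):
  I: [ 0 -1  2 -2  0  1  2 -1]
  L: [ 1  0  1 -1  1  0  1  0]
  T: [ 1  1 -1  1  1 -1 -1  1]
Row reduction gives pivot columns X1,X2; rank = 2
Π count = n − r = 8 − 2 = 6

6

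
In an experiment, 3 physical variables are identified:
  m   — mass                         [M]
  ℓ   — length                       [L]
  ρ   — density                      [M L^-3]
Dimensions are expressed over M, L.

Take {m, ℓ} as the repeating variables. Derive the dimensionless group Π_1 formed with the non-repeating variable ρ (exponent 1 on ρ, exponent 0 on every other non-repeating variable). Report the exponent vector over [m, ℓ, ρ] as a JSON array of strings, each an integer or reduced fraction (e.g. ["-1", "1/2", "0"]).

Exponent matrix [M,L] × [m,ℓ,ρ]:
  M: [ 1  0  1]
  L: [ 0  1 -3]
RREF → pivots at {m,ℓ} ⇒ r = 2
Pivot set = {m,ℓ}, free = {ρ}
RREF:
  r0: [   1    0    1]
  r1: [   0    1   -3]
Fix exponent of ρ at 1; solve each RREF row for its pivot's exponent:
  r0: exp(m) + (1)·1 = 0 ⇒ exp(m) = -1
  r1: exp(ℓ) + (-3)·1 = 0 ⇒ exp(ℓ) = 3
Π_1 = m^-1 · ℓ^3 · ρ

["-1", "3", "1"]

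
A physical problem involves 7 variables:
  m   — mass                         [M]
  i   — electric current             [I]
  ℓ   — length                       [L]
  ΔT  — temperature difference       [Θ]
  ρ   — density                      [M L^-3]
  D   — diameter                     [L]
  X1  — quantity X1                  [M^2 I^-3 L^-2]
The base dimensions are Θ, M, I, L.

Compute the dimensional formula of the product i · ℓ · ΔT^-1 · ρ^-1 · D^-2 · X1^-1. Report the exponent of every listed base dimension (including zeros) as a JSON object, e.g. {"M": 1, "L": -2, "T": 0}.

{"Θ": -1, "M": -3, "I": 4, "L": 4}

Write exponents as rows Θ,M,I,L / cols m,i,ℓ,ΔT,ρ,D,X1:
  Θ: [ 0  0  0  1  0  0  0]
  M: [ 1  0  0  0  1  0  2]
  I: [ 0  1  0  0  0  0 -3]
  L: [ 0  0  1  0 -3  1 -2]
  [Θ]: (1)·0+(1)·0+(-1)·1+(-1)·0+(-2)·0+(-1)·0 = -1
  [M]: (1)·0+(1)·0+(-1)·0+(-1)·1+(-2)·0+(-1)·2 = -3
  [I]: (1)·1+(1)·0+(-1)·0+(-1)·0+(-2)·0+(-1)·-3 = 4
  [L]: (1)·0+(1)·1+(-1)·0+(-1)·-3+(-2)·1+(-1)·-2 = 4
⇒ Θ^-1 M^-3 I^4 L^4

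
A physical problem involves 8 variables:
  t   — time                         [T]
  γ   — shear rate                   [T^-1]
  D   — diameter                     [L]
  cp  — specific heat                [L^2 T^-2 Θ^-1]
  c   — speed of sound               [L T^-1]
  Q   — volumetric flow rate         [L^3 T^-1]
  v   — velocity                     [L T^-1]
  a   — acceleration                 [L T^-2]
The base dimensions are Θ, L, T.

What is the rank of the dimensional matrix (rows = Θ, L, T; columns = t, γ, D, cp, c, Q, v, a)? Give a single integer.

3

Exponent matrix [Θ,L,T] × [t,γ,D,cp,c,Q,v,a]:
  Θ: [ 0  0  0 -1  0  0  0  0]
  L: [ 0  0  1  2  1  3  1  1]
  T: [ 1 -1  0 -2 -1 -1 -1 -2]
RREF → pivots at {t,D,cp} ⇒ r = 3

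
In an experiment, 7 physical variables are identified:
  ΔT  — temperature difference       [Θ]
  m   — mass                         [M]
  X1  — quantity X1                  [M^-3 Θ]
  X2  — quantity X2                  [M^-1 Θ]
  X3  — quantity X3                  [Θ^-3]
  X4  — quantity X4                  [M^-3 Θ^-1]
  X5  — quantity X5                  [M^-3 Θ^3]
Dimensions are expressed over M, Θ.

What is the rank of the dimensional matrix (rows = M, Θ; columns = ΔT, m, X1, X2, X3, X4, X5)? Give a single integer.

Write exponents as rows M,Θ / cols ΔT,m,X1,X2,X3,X4,X5:
  M: [ 0  1 -3 -1  0 -3 -3]
  Θ: [ 1  0  1  1 -3 -1  3]
RREF → pivots at {ΔT,m} ⇒ r = 2

2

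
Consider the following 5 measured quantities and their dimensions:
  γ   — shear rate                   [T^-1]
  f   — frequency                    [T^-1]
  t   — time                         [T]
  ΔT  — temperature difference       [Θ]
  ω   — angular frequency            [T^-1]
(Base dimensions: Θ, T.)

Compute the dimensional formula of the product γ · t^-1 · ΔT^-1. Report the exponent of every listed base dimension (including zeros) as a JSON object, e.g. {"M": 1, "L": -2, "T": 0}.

{"Θ": -1, "T": -2}

Write exponents as rows Θ,T / cols γ,f,t,ΔT,ω:
  Θ: [ 0  0  0  1  0]
  T: [-1 -1  1  0 -1]
  [Θ]: (1)·0+(-1)·0+(-1)·1 = -1
  [T]: (1)·-1+(-1)·1+(-1)·0 = -2
⇒ Θ^-1 T^-2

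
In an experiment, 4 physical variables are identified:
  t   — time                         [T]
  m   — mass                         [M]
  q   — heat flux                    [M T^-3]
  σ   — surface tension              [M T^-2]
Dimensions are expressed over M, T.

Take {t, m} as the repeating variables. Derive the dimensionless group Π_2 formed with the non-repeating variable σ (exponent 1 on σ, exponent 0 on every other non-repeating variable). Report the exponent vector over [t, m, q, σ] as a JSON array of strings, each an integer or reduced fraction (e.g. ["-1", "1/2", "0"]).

Exponent matrix [M,T] × [t,m,q,σ]:
  M: [ 0  1  1  1]
  T: [ 1  0 -3 -2]
RREF → pivots at {t,m} ⇒ r = 2
Repeat: t,m; free: q,σ
RREF:
  r0: [   1    0   -3   -2]
  r1: [   0    1    1    1]
Fix exponent of σ at 1, q at 0; solve each RREF row for its pivot's exponent:
  r0: exp(t) + (-2)·1 = 0 ⇒ exp(t) = 2
  r1: exp(m) + (1)·1 = 0 ⇒ exp(m) = -1
Π_2 = t^2 · m^-1 · σ

["2", "-1", "0", "1"]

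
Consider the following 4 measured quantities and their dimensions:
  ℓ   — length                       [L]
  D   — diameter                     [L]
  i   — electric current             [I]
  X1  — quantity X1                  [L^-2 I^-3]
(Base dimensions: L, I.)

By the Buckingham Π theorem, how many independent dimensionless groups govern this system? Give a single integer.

Dimensional matrix (L×I by ℓ×D×i×X1):
  L: [ 1  1  0 -2]
  I: [ 0  0  1 -3]
Echelon form has 2 nonzero rows (pivots: ℓ,i)
4 vars − rank 2 = 2 Π groups

2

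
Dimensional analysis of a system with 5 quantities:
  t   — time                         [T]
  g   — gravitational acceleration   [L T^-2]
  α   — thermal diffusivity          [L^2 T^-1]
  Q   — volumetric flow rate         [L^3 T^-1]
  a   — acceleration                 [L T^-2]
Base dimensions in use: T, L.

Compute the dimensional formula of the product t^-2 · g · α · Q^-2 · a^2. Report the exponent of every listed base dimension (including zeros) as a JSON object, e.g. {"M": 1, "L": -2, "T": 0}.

{"T": -7, "L": -1}

Dimensional matrix (T×L by t×g×α×Q×a):
  T: [ 1 -2 -1 -1 -2]
  L: [ 0  1  2  3  1]
  [T]: (-2)·1+(1)·-2+(1)·-1+(-2)·-1+(2)·-2 = -7
  [L]: (-2)·0+(1)·1+(1)·2+(-2)·3+(2)·1 = -1
⇒ T^-7 L^-1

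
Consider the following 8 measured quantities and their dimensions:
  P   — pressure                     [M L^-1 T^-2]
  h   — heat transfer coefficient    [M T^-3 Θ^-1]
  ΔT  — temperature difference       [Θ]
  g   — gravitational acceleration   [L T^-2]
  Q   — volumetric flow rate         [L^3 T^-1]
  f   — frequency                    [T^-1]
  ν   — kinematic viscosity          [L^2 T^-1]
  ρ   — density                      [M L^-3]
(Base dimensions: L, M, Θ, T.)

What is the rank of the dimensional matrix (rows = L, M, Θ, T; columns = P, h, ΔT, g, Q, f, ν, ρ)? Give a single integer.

4

Exponent matrix [L,M,Θ,T] × [P,h,ΔT,g,Q,f,ν,ρ]:
  L: [-1  0  0  1  3  0  2 -3]
  M: [ 1  1  0  0  0  0  0  1]
  Θ: [ 0 -1  1  0  0  0  0  0]
  T: [-2 -3  0 -2 -1 -1 -1  0]
Row reduction gives pivot columns P,h,ΔT,g; rank = 4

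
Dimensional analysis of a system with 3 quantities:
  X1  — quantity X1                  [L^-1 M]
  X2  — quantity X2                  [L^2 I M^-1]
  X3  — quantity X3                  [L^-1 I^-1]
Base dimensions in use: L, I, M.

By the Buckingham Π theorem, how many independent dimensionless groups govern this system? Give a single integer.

Exponent matrix [L,I,M] × [X1,X2,X3]:
  L: [-1  2 -1]
  I: [ 0  1 -1]
  M: [ 1 -1  0]
Echelon form has 2 nonzero rows (pivots: X1,X2)
n=3, r=2 ⇒ 1 dimensionless group

1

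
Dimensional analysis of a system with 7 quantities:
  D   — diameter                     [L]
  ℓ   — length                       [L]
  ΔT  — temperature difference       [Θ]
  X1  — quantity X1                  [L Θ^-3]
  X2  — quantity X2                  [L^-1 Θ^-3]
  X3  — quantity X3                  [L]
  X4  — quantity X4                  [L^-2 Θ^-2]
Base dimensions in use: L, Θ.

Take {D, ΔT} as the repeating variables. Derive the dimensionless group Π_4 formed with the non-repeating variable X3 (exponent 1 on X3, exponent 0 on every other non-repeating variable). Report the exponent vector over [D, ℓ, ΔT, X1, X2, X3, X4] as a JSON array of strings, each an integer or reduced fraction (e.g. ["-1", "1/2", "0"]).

["-1", "0", "0", "0", "0", "1", "0"]

Write exponents as rows L,Θ / cols D,ℓ,ΔT,X1,X2,X3,X4:
  L: [ 1  1  0  1 -1  1 -2]
  Θ: [ 0  0  1 -3 -3  0 -2]
Echelon form has 2 nonzero rows (pivots: D,ΔT)
Repeat: D,ΔT; free: ℓ,X1,X2,X3,X4
RREF:
  r0: [   1    1    0    1   -1    1   -2]
  r1: [   0    0    1   -3   -3    0   -2]
Fix exponent of X3 at 1, ℓ at 0, X1 at 0, X2 at 0, X4 at 0; solve each RREF row for its pivot's exponent:
  r0: exp(D) + (1)·1 = 0 ⇒ exp(D) = -1
  r1: exp(ΔT) + (0)·1 = 0 ⇒ exp(ΔT) = 0
Π_4 = D^-1 · X3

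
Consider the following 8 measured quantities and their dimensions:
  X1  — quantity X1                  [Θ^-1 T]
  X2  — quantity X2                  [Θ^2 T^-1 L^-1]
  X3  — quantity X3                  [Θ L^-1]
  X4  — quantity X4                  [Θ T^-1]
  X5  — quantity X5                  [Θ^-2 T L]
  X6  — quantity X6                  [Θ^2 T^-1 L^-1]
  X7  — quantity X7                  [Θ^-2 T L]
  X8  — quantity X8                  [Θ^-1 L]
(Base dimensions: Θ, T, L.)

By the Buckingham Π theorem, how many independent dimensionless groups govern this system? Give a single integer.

Exponent matrix [Θ,T,L] × [X1,X2,X3,X4,X5,X6,X7,X8]:
  Θ: [-1  2  1  1 -2  2 -2 -1]
  T: [ 1 -1  0 -1  1 -1  1  0]
  L: [ 0 -1 -1  0  1 -1  1  1]
RREF → pivots at {X1,X2} ⇒ r = 2
n=8, r=2 ⇒ 6 dimensionless groups

6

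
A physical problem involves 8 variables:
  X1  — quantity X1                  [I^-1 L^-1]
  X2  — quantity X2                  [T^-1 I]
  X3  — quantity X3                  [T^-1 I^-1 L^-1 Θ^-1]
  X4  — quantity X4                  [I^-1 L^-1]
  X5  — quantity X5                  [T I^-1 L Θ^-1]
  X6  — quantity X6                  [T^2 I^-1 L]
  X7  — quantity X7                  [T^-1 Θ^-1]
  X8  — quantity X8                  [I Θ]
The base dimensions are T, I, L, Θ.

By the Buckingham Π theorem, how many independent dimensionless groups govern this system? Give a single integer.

5

Write exponents as rows T,I,L,Θ / cols X1,X2,X3,X4,X5,X6,X7,X8:
  T: [ 0 -1 -1  0  1  2 -1  0]
  I: [-1  1 -1 -1 -1 -1  0  1]
  L: [-1  0 -1 -1  1  1  0  0]
  Θ: [ 0  0 -1  0 -1  0 -1  1]
Echelon form has 3 nonzero rows (pivots: X1,X2,X3)
8 vars − rank 3 = 5 Π groups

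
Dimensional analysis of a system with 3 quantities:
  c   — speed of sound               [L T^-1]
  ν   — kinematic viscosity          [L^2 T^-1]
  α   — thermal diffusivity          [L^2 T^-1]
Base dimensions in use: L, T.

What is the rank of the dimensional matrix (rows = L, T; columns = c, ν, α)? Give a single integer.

2

Write exponents as rows L,T / cols c,ν,α:
  L: [ 1  2  2]
  T: [-1 -1 -1]
Row reduction gives pivot columns c,ν; rank = 2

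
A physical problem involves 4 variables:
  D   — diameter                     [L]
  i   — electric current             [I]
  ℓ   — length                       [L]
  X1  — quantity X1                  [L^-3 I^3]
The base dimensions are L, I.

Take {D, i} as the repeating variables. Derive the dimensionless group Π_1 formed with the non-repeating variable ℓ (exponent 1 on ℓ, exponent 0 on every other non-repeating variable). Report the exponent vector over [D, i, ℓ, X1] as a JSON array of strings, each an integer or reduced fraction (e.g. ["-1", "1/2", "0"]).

Dimensional matrix (L×I by D×i×ℓ×X1):
  L: [ 1  0  1 -3]
  I: [ 0  1  0  3]
RREF → pivots at {D,i} ⇒ r = 2
Repeat: D,i; free: ℓ,X1
RREF:
  r0: [   1    0    1   -3]
  r1: [   0    1    0    3]
Fix exponent of ℓ at 1, X1 at 0; solve each RREF row for its pivot's exponent:
  r0: exp(D) + (1)·1 = 0 ⇒ exp(D) = -1
  r1: exp(i) + (0)·1 = 0 ⇒ exp(i) = 0
Π_1 = D^-1 · ℓ

["-1", "0", "1", "0"]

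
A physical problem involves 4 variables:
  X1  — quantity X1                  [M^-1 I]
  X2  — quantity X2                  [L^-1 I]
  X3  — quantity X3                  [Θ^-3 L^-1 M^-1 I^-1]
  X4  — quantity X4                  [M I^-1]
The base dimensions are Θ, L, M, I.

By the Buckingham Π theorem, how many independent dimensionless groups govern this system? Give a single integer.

1

Dimensional matrix (Θ×L×M×I by X1×X2×X3×X4):
  Θ: [ 0  0 -3  0]
  L: [ 0 -1 -1  0]
  M: [-1  0 -1  1]
  I: [ 1  1 -1 -1]
Row reduction gives pivot columns X1,X2,X3; rank = 3
n=4, r=3 ⇒ 1 dimensionless group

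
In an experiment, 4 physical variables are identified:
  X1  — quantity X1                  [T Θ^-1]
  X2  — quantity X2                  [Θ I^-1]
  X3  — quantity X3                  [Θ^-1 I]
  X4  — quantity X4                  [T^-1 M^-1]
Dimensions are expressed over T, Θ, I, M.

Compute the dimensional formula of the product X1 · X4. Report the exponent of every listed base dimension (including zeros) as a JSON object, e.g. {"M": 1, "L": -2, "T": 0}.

Exponent matrix [T,Θ,I,M] × [X1,X2,X3,X4]:
  T: [ 1  0  0 -1]
  Θ: [-1  1 -1  0]
  I: [ 0 -1  1  0]
  M: [ 0  0  0 -1]
  [T]: (1)·1+(1)·-1 = 0
  [Θ]: (1)·-1+(1)·0 = -1
  [I]: (1)·0+(1)·0 = 0
  [M]: (1)·0+(1)·-1 = -1
⇒ Θ^-1 M^-1

{"T": 0, "Θ": -1, "I": 0, "M": -1}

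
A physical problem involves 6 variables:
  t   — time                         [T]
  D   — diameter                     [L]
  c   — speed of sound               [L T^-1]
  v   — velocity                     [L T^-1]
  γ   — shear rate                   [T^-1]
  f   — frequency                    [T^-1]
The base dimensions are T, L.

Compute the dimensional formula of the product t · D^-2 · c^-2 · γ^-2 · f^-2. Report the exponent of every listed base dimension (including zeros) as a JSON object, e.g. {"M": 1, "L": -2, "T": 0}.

{"T": 7, "L": -4}

Write exponents as rows T,L / cols t,D,c,v,γ,f:
  T: [ 1  0 -1 -1 -1 -1]
  L: [ 0  1  1  1  0  0]
  [T]: (1)·1+(-2)·0+(-2)·-1+(-2)·-1+(-2)·-1 = 7
  [L]: (1)·0+(-2)·1+(-2)·1+(-2)·0+(-2)·0 = -4
⇒ T^7 L^-4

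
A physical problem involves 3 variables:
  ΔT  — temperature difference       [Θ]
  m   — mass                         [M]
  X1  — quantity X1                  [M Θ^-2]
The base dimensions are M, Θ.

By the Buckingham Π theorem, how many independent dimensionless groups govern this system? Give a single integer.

1

Dimensional matrix (M×Θ by ΔT×m×X1):
  M: [ 0  1  1]
  Θ: [ 1  0 -2]
RREF → pivots at {ΔT,m} ⇒ r = 2
n=3, r=2 ⇒ 1 dimensionless group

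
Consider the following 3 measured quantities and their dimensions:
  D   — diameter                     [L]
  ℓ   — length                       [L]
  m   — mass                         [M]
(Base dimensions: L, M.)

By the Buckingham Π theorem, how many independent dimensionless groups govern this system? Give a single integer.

Exponent matrix [L,M] × [D,ℓ,m]:
  L: [ 1  1  0]
  M: [ 0  0  1]
RREF → pivots at {D,m} ⇒ r = 2
n=3, r=2 ⇒ 1 dimensionless group

1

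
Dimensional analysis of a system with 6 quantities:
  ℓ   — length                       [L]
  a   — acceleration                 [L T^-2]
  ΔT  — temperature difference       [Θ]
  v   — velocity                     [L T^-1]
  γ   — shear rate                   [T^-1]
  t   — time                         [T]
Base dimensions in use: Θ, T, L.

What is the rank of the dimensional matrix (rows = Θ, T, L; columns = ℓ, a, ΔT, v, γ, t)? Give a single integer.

3

Dimensional matrix (Θ×T×L by ℓ×a×ΔT×v×γ×t):
  Θ: [ 0  0  1  0  0  0]
  T: [ 0 -2  0 -1 -1  1]
  L: [ 1  1  0  1  0  0]
Echelon form has 3 nonzero rows (pivots: ℓ,a,ΔT)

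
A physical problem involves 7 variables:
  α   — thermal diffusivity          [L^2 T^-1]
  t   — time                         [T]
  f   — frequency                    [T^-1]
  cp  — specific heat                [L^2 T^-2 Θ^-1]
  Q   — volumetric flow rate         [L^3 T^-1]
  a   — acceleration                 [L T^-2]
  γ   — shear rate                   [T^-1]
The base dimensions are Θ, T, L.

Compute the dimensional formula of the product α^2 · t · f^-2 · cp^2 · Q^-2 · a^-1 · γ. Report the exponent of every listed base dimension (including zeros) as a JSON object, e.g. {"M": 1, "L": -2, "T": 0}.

Write exponents as rows Θ,T,L / cols α,t,f,cp,Q,a,γ:
  Θ: [ 0  0  0 -1  0  0  0]
  T: [-1  1 -1 -2 -1 -2 -1]
  L: [ 2  0  0  2  3  1  0]
  [Θ]: (2)·0+(1)·0+(-2)·0+(2)·-1+(-2)·0+(-1)·0+(1)·0 = -2
  [T]: (2)·-1+(1)·1+(-2)·-1+(2)·-2+(-2)·-1+(-1)·-2+(1)·-1 = 0
  [L]: (2)·2+(1)·0+(-2)·0+(2)·2+(-2)·3+(-1)·1+(1)·0 = 1
⇒ Θ^-2 L

{"Θ": -2, "T": 0, "L": 1}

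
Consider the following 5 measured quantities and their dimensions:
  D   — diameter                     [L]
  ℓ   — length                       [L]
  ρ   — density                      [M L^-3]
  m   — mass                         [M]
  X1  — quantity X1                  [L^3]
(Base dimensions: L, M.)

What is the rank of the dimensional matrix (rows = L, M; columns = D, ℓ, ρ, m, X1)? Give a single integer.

Write exponents as rows L,M / cols D,ℓ,ρ,m,X1:
  L: [ 1  1 -3  0  3]
  M: [ 0  0  1  1  0]
Echelon form has 2 nonzero rows (pivots: D,ρ)

2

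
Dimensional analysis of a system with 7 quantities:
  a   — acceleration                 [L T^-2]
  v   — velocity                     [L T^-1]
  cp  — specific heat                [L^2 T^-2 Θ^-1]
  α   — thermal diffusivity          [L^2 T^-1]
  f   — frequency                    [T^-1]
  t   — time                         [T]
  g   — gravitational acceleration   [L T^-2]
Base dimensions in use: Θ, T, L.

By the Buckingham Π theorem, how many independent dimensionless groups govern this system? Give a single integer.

4

Write exponents as rows Θ,T,L / cols a,v,cp,α,f,t,g:
  Θ: [ 0  0 -1  0  0  0  0]
  T: [-2 -1 -2 -1 -1  1 -2]
  L: [ 1  1  2  2  0  0  1]
RREF → pivots at {a,v,cp} ⇒ r = 3
n=7, r=3 ⇒ 4 dimensionless groups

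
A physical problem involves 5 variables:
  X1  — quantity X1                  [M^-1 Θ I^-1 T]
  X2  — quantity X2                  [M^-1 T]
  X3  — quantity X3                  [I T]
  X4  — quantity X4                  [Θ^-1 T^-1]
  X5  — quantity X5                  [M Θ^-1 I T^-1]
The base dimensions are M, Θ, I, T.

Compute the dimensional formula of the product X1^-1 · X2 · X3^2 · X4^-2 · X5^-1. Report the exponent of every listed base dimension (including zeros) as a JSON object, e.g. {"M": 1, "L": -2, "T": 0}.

Dimensional matrix (M×Θ×I×T by X1×X2×X3×X4×X5):
  M: [-1 -1  0  0  1]
  Θ: [ 1  0  0 -1 -1]
  I: [-1  0  1  0  1]
  T: [ 1  1  1 -1 -1]
  [M]: (-1)·-1+(1)·-1+(2)·0+(-2)·0+(-1)·1 = -1
  [Θ]: (-1)·1+(1)·0+(2)·0+(-2)·-1+(-1)·-1 = 2
  [I]: (-1)·-1+(1)·0+(2)·1+(-2)·0+(-1)·1 = 2
  [T]: (-1)·1+(1)·1+(2)·1+(-2)·-1+(-1)·-1 = 5
⇒ M^-1 Θ^2 I^2 T^5

{"M": -1, "Θ": 2, "I": 2, "T": 5}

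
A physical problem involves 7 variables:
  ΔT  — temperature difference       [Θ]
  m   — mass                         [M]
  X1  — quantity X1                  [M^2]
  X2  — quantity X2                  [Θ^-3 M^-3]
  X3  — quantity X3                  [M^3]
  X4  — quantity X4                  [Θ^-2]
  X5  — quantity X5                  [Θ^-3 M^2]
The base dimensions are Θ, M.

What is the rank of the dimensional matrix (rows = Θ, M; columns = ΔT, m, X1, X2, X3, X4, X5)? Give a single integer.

2

Write exponents as rows Θ,M / cols ΔT,m,X1,X2,X3,X4,X5:
  Θ: [ 1  0  0 -3  0 -2 -3]
  M: [ 0  1  2 -3  3  0  2]
Echelon form has 2 nonzero rows (pivots: ΔT,m)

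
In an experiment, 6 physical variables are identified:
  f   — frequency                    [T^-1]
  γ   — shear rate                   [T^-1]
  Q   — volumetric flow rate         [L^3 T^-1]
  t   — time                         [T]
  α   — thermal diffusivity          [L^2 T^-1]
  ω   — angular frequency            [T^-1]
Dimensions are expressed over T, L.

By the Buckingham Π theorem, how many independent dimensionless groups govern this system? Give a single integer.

Exponent matrix [T,L] × [f,γ,Q,t,α,ω]:
  T: [-1 -1 -1  1 -1 -1]
  L: [ 0  0  3  0  2  0]
Echelon form has 2 nonzero rows (pivots: f,Q)
Π count = n − r = 6 − 2 = 4

4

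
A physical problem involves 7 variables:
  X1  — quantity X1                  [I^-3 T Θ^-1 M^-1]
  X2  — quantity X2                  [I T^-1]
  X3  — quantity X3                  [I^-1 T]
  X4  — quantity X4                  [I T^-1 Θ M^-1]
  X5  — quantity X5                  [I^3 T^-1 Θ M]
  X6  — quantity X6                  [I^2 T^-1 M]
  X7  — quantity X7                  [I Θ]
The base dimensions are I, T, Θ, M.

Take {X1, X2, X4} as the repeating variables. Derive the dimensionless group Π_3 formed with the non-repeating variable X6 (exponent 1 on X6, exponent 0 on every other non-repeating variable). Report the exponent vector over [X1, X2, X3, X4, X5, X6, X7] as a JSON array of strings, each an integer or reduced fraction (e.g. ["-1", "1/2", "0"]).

Write exponents as rows I,T,Θ,M / cols X1,X2,X3,X4,X5,X6,X7:
  I: [-3  1 -1  1  3  2  1]
  T: [ 1 -1  1 -1 -1 -1  0]
  Θ: [-1  0  0  1  1  0  1]
  M: [-1  0  0 -1  1  1  0]
Row reduction gives pivot columns X1,X2,X4; rank = 3
Repeat: X1,X2,X4; free: X3,X5,X6,X7
RREF:
  r0: [   1    0    0    0   -1 -1/2 -1/2]
  r1: [   0    1   -1    0    0    1   -1]
  r2: [   0    0    0    1    0 -1/2  1/2]
  r3: [   0    0    0    0    0    0    0]
Fix exponent of X6 at 1, X3 at 0, X5 at 0, X7 at 0; solve each RREF row for its pivot's exponent:
  r0: exp(X1) + (-1/2)·1 = 0 ⇒ exp(X1) = 1/2
  r1: exp(X2) + (1)·1 = 0 ⇒ exp(X2) = -1
  r2: exp(X4) + (-1/2)·1 = 0 ⇒ exp(X4) = 1/2
Π_3 = X1^(1/2) · X2^-1 · X4^(1/2) · X6

["1/2", "-1", "0", "1/2", "0", "1", "0"]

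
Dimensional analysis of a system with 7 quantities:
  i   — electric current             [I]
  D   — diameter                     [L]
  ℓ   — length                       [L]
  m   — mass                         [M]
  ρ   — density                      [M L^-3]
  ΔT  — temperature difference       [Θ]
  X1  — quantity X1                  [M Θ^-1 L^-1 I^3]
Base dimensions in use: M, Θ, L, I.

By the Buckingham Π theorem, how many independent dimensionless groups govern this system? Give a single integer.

3

Exponent matrix [M,Θ,L,I] × [i,D,ℓ,m,ρ,ΔT,X1]:
  M: [ 0  0  0  1  1  0  1]
  Θ: [ 0  0  0  0  0  1 -1]
  L: [ 0  1  1  0 -3  0 -1]
  I: [ 1  0  0  0  0  0  3]
Row reduction gives pivot columns i,D,m,ΔT; rank = 4
7 vars − rank 4 = 3 Π groups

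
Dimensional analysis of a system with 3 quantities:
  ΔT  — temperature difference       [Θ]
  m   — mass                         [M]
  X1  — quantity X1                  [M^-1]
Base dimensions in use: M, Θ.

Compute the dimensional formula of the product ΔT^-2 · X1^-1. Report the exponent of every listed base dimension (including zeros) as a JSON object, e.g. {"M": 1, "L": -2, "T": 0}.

{"M": 1, "Θ": -2}

Exponent matrix [M,Θ] × [ΔT,m,X1]:
  M: [ 0  1 -1]
  Θ: [ 1  0  0]
  [M]: (-2)·0+(-1)·-1 = 1
  [Θ]: (-2)·1+(-1)·0 = -2
⇒ M Θ^-2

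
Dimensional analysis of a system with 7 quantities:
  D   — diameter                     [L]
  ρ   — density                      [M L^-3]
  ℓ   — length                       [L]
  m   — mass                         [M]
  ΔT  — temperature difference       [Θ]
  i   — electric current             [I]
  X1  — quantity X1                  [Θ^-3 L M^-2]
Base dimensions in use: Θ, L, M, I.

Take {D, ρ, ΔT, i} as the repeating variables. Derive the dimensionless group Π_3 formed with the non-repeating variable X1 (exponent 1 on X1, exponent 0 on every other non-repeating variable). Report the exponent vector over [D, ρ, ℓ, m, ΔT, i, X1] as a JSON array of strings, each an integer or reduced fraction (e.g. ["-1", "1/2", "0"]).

Exponent matrix [Θ,L,M,I] × [D,ρ,ℓ,m,ΔT,i,X1]:
  Θ: [ 0  0  0  0  1  0 -3]
  L: [ 1 -3  1  0  0  0  1]
  M: [ 0  1  0  1  0  0 -2]
  I: [ 0  0  0  0  0  1  0]
RREF → pivots at {D,ρ,ΔT,i} ⇒ r = 4
Pivot set = {D,ρ,ΔT,i}, free = {ℓ,m,X1}
RREF:
  r0: [   1    0    1    3    0    0   -5]
  r1: [   0    1    0    1    0    0   -2]
  r2: [   0    0    0    0    1    0   -3]
  r3: [   0    0    0    0    0    1    0]
Fix exponent of X1 at 1, ℓ at 0, m at 0; solve each RREF row for its pivot's exponent:
  r0: exp(D) + (-5)·1 = 0 ⇒ exp(D) = 5
  r1: exp(ρ) + (-2)·1 = 0 ⇒ exp(ρ) = 2
  r2: exp(ΔT) + (-3)·1 = 0 ⇒ exp(ΔT) = 3
  r3: exp(i) + (0)·1 = 0 ⇒ exp(i) = 0
Π_3 = D^5 · ρ^2 · ΔT^3 · X1

["5", "2", "0", "0", "3", "0", "1"]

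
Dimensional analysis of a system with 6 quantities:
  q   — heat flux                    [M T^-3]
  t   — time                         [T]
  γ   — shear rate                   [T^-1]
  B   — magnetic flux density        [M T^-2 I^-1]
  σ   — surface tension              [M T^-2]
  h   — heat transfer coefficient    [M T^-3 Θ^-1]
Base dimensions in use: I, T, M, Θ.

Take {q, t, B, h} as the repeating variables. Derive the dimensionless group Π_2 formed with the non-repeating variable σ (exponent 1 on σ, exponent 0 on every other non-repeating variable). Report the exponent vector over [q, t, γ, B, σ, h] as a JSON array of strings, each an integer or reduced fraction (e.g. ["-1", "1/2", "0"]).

["-1", "-1", "0", "0", "1", "0"]

Exponent matrix [I,T,M,Θ] × [q,t,γ,B,σ,h]:
  I: [ 0  0  0 -1  0  0]
  T: [-3  1 -1 -2 -2 -3]
  M: [ 1  0  0  1  1  1]
  Θ: [ 0  0  0  0  0 -1]
Echelon form has 4 nonzero rows (pivots: q,t,B,h)
Pivot set = {q,t,B,h}, free = {γ,σ}
RREF:
  r0: [   1    0    0    0    1    0]
  r1: [   0    1   -1    0    1    0]
  r2: [   0    0    0    1    0    0]
  r3: [   0    0    0    0    0    1]
Fix exponent of σ at 1, γ at 0; solve each RREF row for its pivot's exponent:
  r0: exp(q) + (1)·1 = 0 ⇒ exp(q) = -1
  r1: exp(t) + (1)·1 = 0 ⇒ exp(t) = -1
  r2: exp(B) + (0)·1 = 0 ⇒ exp(B) = 0
  r3: exp(h) + (0)·1 = 0 ⇒ exp(h) = 0
Π_2 = q^-1 · t^-1 · σ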